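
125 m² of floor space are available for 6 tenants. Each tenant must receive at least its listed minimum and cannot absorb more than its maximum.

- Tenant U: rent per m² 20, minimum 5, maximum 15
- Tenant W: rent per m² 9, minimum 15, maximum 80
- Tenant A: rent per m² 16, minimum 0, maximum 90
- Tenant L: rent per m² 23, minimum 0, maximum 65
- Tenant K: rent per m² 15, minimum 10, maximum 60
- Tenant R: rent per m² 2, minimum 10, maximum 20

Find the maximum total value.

Meeting every minimum uses 5+15+0+0+10+10 = 40 m², leaving 85.
Highest rent per m² first: Tenant L 23 > Tenant U 20 > Tenant A 16 > Tenant K 15 > Tenant W 9 > Tenant R 2.
Tenant L takes 65 more to reach its cap of 65 → 20 left.
Give Tenant U 10 more to hit its cap of 15 → 10 left.
Tenant A: +10 (room for 90) → 10. Pool exhausted.
Total = 20×15 + 9×15 + 16×10 + 23×65 + 15×10 + 2×10 = 2260.

2260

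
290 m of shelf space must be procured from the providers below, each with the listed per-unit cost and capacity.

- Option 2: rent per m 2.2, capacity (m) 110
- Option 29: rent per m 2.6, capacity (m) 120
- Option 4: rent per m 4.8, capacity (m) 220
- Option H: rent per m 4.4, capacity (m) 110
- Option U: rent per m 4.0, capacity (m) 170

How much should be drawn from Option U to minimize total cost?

60

Cheapest first:
Take 110 from Option 2 at 2.2 — need 180 more.
Option 29 at 2.6: take all 120 m — 60 still needed.
Option U (4.0): take the remaining 60 — done.
Option H, Option 4: unused.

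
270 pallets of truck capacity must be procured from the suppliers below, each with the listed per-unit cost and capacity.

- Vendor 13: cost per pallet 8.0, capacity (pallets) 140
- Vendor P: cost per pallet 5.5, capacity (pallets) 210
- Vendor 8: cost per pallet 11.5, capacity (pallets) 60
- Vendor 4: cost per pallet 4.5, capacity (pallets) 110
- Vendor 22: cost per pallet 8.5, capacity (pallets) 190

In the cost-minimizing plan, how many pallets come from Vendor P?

Fill from the cheapest supplier first.
Vendor 4 (4.5): use full 110 ; 160 pallets to go.
Vendor P (5.5): take the remaining 160 ; done.
Vendor 13, Vendor 22, Vendor 8: unused.

160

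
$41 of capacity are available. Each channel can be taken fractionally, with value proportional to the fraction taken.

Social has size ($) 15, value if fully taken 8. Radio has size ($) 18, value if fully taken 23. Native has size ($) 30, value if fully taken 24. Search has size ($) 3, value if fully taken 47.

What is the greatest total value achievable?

86

Rank by value-to-size ratio: Search 47/3≈15.7, Radio 23/18≈1.28, Native 24/30≈0.8, Social 8/15≈0.533.
All 3 $ of Search fit (value 47) → 38 remain.
All 18 $ of Radio fit (value 23) → 20 remain.
Fill the last 20 $ with part of Native: 20/30 of it earns 16.
Total value = 86.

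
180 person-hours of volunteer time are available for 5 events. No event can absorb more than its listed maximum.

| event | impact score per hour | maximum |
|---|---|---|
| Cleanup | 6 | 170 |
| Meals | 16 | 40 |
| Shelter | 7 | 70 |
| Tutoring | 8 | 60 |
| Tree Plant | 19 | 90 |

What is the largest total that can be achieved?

Highest impact score per hour first: Tree Plant 19 > Meals 16 > Tutoring 8 > Shelter 7 > Cleanup 6.
Tree Plant: +90 to 90 (cap) — 90 left.
Meals takes 40 to reach its cap of 40 — 50 left.
Tutoring: +50 (room for 60) → 50. Pool exhausted.
Total = 16×40 + 8×50 + 19×90 = 2750.

2750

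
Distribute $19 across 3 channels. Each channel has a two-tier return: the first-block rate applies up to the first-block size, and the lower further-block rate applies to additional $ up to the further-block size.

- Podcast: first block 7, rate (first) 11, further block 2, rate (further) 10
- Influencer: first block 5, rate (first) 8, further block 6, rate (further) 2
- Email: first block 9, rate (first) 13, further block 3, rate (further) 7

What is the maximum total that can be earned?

222

Treat each block as its own option and order by rate: Email/tier1 13 > Podcast/tier1 11 > Podcast/tier2 10 > Influencer/tier1 8 > Email/tier2 7 > Influencer/tier2 2.
Email tier1 at 13: fill all 9 — 10 left.
Fill Podcast tier1 block (7 at 11) — 3 left.
Podcast tier2 at 10: fill all 2 — 1 left.
1 remain; put them into Influencer tier1 at 8.
Total = 13×9 + 11×7 + 10×2 + 8×1 = 222.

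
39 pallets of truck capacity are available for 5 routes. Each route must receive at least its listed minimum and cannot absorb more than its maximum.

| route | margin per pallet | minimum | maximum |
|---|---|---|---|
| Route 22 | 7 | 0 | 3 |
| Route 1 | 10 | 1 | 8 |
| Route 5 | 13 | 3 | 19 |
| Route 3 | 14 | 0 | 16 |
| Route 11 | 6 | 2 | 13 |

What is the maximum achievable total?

Meeting every minimum uses 0+1+3+0+2 = 6 pallets, leaving 33.
Rank by margin per pallet: Route 3 14 > Route 5 13 > Route 1 10 > Route 22 7 > Route 11 6.
Route 3 takes 16 more to reach its cap of 16 ; 17 left.
Route 5: +16 to 19 (cap) ; 1 left.
Route 1 has room for 7 more but only 1 remain, so it gets 2.
Total = 10×2 + 13×19 + 14×16 + 6×2 = 503.

503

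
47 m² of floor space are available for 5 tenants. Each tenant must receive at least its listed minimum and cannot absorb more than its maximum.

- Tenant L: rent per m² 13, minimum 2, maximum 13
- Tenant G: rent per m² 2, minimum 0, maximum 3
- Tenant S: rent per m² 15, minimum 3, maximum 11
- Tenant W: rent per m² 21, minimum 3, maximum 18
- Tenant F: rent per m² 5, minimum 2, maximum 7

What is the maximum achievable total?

737

Meeting every minimum uses 2+0+3+3+2 = 10 m², leaving 37.
Highest rent per m² first: Tenant W 21 > Tenant S 15 > Tenant L 13 > Tenant F 5 > Tenant G 2.
Give Tenant W 15 more to hit its cap of 18 → 22 left.
Tenant S: +8 to 11 (cap) → 14 left.
Give Tenant L 11 more to hit its cap of 13 → 3 left.
Only 3 left; Tenant F takes them to reach 5.
Total = 13×13 + 15×11 + 21×18 + 5×5 = 737.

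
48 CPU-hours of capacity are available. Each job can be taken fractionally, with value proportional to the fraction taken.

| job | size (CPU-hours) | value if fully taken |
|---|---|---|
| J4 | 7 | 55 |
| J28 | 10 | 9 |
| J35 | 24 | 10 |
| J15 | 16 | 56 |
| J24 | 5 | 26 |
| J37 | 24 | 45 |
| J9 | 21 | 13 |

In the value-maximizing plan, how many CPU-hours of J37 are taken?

20

Rank by value-to-size ratio: J4 55/7≈7.86, J24 26/5≈5.2, J15 56/16≈3.5, J37 45/24≈1.88, J28 9/10≈0.9, J9 13/21≈0.619, J35 10/24≈0.417.
All 7 CPU-hours of J4 fit (value 55) — 41 remain.
All 5 CPU-hours of J24 fit (value 26) — 36 remain.
All 16 CPU-hours of J15 fit (value 56) — 20 remain.
Only 20 CPU-hours remain; take 20/24 of J37 for value 45×20/24 = 37.5.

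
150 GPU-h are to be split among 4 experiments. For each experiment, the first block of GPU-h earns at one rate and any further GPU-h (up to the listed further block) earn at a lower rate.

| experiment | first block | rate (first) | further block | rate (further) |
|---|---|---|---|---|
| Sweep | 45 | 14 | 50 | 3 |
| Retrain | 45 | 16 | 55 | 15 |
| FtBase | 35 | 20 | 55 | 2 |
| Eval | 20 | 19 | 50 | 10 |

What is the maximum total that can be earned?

Rank every tier by rate: FtBase/T1 20 > Eval/T1 19 > Retrain/T1 16 > Retrain/T2 15 > Sweep/T1 14 > Eval/T2 10 > Sweep/T2 3 > FtBase/T2 2.
FtBase/T1 (20): +35 → 115 left.
Eval/T1 (19): +20 → 95 left.
Fill Retrain T1 block (45 at 16) → 50 left.
Retrain/T2: +50 of 55 at 15; pool empty.
Total = 20×35 + 19×20 + 16×45 + 15×50 = 2550.

2550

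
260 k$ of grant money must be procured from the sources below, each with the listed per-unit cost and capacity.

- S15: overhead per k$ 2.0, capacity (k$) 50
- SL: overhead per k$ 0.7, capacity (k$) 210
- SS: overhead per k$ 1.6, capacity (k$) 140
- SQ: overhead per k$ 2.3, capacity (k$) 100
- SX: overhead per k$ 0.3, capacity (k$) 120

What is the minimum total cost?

134

Fill from the cheapest source first.
Take 120 from SX at 0.3 → need 140 more.
SL at 0.7: take 140 of its 210 → requirement met.
SS, S15, SQ: unused.
Cost = 120×0.3 + 140×0.7 = 134.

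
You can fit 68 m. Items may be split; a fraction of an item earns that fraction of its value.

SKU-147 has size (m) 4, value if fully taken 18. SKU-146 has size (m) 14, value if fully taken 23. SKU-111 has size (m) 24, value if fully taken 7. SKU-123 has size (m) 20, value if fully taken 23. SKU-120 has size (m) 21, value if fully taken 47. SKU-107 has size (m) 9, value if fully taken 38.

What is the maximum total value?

149

Sort by value density: SKU-147 18/4≈4.5, SKU-107 38/9≈4.22, SKU-120 47/21≈2.24, SKU-146 23/14≈1.64, SKU-123 23/20≈1.15, SKU-111 7/24≈0.292.
Take all of SKU-147 (4 m, value 18) — 64 m left.
All 9 m of SKU-107 fit (value 38) — 55 remain.
All 21 m of SKU-120 fit (value 47) — 34 remain.
Take all of SKU-146 (14 m, value 23) — 20 m left.
Take all of SKU-123 (20 m, value 23) — 0 m left.
Total value = 149.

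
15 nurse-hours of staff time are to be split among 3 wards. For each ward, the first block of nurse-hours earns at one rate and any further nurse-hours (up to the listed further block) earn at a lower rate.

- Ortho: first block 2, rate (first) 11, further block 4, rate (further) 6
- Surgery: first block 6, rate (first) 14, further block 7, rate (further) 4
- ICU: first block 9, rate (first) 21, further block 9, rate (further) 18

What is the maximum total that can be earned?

297

Rank every tier by rate: ICU/T1 21 > ICU/T2 18 > Surgery/T1 14 > Ortho/T1 11 > Ortho/T2 6 > Surgery/T2 4.
Fill ICU T1 block (9 at 21) → 6 left.
ICU/T2: +6 of 9 at 18; pool empty.
Total = 21×9 + 18×6 = 297.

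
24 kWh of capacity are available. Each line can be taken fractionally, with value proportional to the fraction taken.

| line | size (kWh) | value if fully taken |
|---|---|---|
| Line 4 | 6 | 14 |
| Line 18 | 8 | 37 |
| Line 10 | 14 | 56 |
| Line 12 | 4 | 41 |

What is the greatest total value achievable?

Sort by value density: Line 12 41/4≈10.2, Line 18 37/8≈4.62, Line 10 56/14≈4, Line 4 14/6≈2.33.
All 4 kWh of Line 12 fit (value 41) → 20 remain.
All 8 kWh of Line 18 fit (value 37) → 12 remain.
Fill the last 12 kWh with part of Line 10: 12/14 of it earns 48.
Total value = 126.

126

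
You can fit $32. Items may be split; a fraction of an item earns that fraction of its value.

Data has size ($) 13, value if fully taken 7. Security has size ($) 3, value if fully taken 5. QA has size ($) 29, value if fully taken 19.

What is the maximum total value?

Rank by value-to-size ratio: Security 5/3≈1.67, QA 19/29≈0.655, Data 7/13≈0.538.
Take all of Security (3 $, value 5) — 29 $ left.
QA: take in full, 29 $ for value 19 — 0 left.
Total value = 24.

24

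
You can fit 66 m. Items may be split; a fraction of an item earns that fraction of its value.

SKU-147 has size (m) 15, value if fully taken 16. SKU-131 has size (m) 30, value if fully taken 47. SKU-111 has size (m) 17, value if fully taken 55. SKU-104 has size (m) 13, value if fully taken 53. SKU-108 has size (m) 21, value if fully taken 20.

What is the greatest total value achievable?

161.4

Rank by value-to-size ratio: SKU-104 53/13≈4.08, SKU-111 55/17≈3.24, SKU-131 47/30≈1.57, SKU-147 16/15≈1.07, SKU-108 20/21≈0.952.
SKU-104: take in full, 13 m for value 53 ; 53 left.
Take all of SKU-111 (17 m, value 55) ; 36 m left.
All 30 m of SKU-131 fit (value 47) ; 6 remain.
6 m left: a 6/15 share of SKU-147 gives 16×6/15 = 6.4.
Total value = 161.4.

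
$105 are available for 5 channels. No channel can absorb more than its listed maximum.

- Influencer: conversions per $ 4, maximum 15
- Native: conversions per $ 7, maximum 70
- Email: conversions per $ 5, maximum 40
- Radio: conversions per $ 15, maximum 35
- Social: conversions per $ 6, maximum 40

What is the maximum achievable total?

Order the channels by conversions per $: Radio 15 > Native 7 > Social 6 > Email 5 > Influencer 4.
Give Radio 35 to hit its cap of 35 — 70 left.
Native takes 70 to reach its cap of 70 — 0 left.
Total = 7×70 + 15×35 = 1015.

1015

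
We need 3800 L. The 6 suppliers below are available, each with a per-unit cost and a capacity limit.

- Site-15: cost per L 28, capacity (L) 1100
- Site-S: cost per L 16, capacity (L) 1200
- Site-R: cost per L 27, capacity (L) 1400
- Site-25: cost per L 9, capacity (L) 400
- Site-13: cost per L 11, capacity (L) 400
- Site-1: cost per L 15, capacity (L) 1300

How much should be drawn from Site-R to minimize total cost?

Cheapest first:
Take 400 from Site-25 at 9 ; need 3400 more.
Take 400 from Site-13 at 11 ; need 3000 more.
Site-1 at 15: take all 1300 L ; 1700 still needed.
Site-S (16): use full 1200 ; 500 L to go.
Site-R at 27: take 500 of its 1400 ; requirement met.
Site-15: unused.

500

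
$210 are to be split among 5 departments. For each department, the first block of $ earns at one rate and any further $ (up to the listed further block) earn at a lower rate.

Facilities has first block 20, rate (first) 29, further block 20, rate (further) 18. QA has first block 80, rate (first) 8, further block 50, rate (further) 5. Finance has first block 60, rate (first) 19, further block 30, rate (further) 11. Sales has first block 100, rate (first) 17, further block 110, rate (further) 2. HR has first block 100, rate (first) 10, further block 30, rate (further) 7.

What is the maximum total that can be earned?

Rank every tier by rate: Facilities/tier1 29 > Finance/tier1 19 > Facilities/tier2 18 > Sales/tier1 17 > Finance/tier2 11 > HR/tier1 10 > QA/tier1 8 > HR/tier2 7 > QA/tier2 5 > Sales/tier2 2.
Facilities/tier1 (29): +20 → 190 left.
Finance tier1 at 19: fill all 60 → 130 left.
Facilities tier2 at 18: fill all 20 → 110 left.
Fill Sales tier1 block (100 at 17) → 10 left.
Finance tier2 at 11: only 10 left, fill 10.
Total = 29×20 + 19×60 + 18×20 + 17×100 + 11×10 = 3890.

3890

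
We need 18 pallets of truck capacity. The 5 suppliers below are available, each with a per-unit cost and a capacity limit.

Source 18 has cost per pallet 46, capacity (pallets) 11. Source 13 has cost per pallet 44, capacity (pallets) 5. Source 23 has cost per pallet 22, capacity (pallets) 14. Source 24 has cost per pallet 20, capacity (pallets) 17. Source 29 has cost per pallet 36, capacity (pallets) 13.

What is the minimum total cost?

Cheapest first:
Take 17 from Source 24 at 20 → need 1 more.
Take 1 from Source 23 at 22 to finish.
Source 29, Source 13, Source 18: unused.
Cost = 17×20 + 1×22 = 362.

362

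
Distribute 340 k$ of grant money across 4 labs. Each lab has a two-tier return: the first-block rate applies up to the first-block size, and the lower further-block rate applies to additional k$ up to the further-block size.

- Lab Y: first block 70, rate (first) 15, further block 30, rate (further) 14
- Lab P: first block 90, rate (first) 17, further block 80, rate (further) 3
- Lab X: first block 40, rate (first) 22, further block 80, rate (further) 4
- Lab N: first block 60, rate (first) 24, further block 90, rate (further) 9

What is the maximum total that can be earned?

Treat each block as its own option and order by rate: Lab N/tier1 24 > Lab X/tier1 22 > Lab P/tier1 17 > Lab Y/tier1 15 > Lab Y/tier2 14 > Lab N/tier2 9 > Lab X/tier2 4 > Lab P/tier2 3.
Lab N tier1 at 24: fill all 60 — 280 left.
Lab X tier1 at 22: fill all 40 — 240 left.
Lab P tier1 at 17: fill all 90 — 150 left.
Lab Y tier1 at 15: fill all 70 — 80 left.
Lab Y tier2 at 14: fill all 30 — 50 left.
50 remain; put them into Lab N tier2 at 9.
Total = 24×60 + 22×40 + 17×90 + 15×70 + 14×30 + 9×50 = 5770.

5770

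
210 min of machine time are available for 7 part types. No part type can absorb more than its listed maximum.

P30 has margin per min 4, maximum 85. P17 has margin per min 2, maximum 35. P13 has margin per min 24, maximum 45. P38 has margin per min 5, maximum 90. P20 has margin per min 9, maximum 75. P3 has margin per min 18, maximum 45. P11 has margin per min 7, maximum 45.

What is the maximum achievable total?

2880

Order the part types by margin per min: P13 24 > P3 18 > P20 9 > P11 7 > P38 5 > P30 4 > P17 2.
P13 takes 45 to reach its cap of 45 ; 165 left.
Give P3 45 to hit its cap of 45 ; 120 left.
P20 takes 75 to reach its cap of 75 ; 45 left.
P11 takes 45 to reach its cap of 45 ; 0 left.
Total = 24×45 + 9×75 + 18×45 + 7×45 = 2880.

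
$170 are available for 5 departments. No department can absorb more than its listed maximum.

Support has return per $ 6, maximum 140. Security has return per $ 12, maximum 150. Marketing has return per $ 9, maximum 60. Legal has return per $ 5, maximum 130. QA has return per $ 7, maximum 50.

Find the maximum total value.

Order the departments by return per $: Security 12 > Marketing 9 > QA 7 > Support 6 > Legal 5.
Security takes 150 to reach its cap of 150 — 20 left.
Marketing: +20 (room for 60) → 20. Pool exhausted.
Total = 12×150 + 9×20 = 1980.

1980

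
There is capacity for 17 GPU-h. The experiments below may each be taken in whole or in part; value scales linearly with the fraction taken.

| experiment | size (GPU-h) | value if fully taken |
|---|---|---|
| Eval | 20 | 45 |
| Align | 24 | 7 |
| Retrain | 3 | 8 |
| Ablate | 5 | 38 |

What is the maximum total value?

Best value per unit of size first: Ablate 38/5≈7.6, Retrain 8/3≈2.67, Eval 45/20≈2.25, Align 7/24≈0.292.
Ablate: take in full, 5 GPU-h for value 38 — 12 left.
All 3 GPU-h of Retrain fit (value 8) — 9 remain.
Only 9 GPU-h remain; take 9/20 of Eval for value 45×9/20 = 20.25.
Total value = 66.25.

66.25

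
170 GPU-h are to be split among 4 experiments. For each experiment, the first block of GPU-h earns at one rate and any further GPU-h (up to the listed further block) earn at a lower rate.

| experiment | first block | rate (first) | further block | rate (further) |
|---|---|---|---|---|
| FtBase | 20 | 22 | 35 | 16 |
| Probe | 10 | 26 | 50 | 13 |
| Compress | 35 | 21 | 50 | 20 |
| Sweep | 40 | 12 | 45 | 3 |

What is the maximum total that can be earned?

3255

Order all 8 blocks by rate: Probe/T1 26 > FtBase/T1 22 > Compress/T1 21 > Compress/T2 20 > FtBase/T2 16 > Probe/T2 13 > Sweep/T1 12 > Sweep/T2 3.
Probe T1 at 26: fill all 10 → 160 left.
FtBase T1 at 22: fill all 20 → 140 left.
Compress T1 at 21: fill all 35 → 105 left.
Compress T2 at 20: fill all 50 → 55 left.
FtBase/T2 (16): +35 → 20 left.
Probe T2 at 13: only 20 left, fill 20.
Total = 26×10 + 22×20 + 21×35 + 20×50 + 16×35 + 13×20 = 3255.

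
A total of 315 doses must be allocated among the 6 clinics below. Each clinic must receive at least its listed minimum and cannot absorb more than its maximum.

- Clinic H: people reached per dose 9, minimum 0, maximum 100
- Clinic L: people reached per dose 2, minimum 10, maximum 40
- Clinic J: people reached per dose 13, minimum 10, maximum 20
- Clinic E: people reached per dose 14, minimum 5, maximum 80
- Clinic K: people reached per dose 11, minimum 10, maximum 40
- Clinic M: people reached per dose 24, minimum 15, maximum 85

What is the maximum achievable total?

4600

Meeting every minimum uses 0+10+10+5+10+15 = 50 doses, leaving 265.
Highest people reached per dose first: Clinic M 24 > Clinic E 14 > Clinic J 13 > Clinic K 11 > Clinic H 9 > Clinic L 2.
Give Clinic M 70 more to hit its cap of 85 — 195 left.
Give Clinic E 75 more to hit its cap of 80 — 120 left.
Clinic J takes 10 more to reach its cap of 20 — 110 left.
Clinic K: +30 to 40 (cap) — 80 left.
Clinic H: +80 (room for 100) → 80. Pool exhausted.
Total = 9×80 + 2×10 + 13×20 + 14×80 + 11×40 + 24×85 = 4600.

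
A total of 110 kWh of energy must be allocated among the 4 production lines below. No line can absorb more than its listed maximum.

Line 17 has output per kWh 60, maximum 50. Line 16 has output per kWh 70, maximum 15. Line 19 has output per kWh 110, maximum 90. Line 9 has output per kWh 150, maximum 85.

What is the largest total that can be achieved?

15500

Order the production lines by output per kWh: Line 9 150 > Line 19 110 > Line 16 70 > Line 17 60.
Give Line 9 85 to hit its cap of 85 ; 25 left.
Only 25 left; Line 19 takes them to reach 25.
Total = 110×25 + 150×85 = 15500.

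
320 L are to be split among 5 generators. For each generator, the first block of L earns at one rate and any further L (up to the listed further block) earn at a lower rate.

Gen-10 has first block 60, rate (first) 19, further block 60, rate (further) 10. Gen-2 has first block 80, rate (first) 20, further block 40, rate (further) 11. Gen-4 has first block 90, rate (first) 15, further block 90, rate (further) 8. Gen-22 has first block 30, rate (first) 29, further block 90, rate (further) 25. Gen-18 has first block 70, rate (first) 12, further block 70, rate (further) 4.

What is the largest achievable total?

6760

Order all 10 blocks by rate: Gen-22/T1 29 > Gen-22/T2 25 > Gen-2/T1 20 > Gen-10/T1 19 > Gen-4/T1 15 > Gen-18/T1 12 > Gen-2/T2 11 > Gen-10/T2 10 > Gen-4/T2 8 > Gen-18/T2 4.
Gen-22 T1 at 29: fill all 30 ; 290 left.
Gen-22 T2 at 25: fill all 90 ; 200 left.
Fill Gen-2 T1 block (80 at 20) ; 120 left.
Fill Gen-10 T1 block (60 at 19) ; 60 left.
60 remain; put them into Gen-4 T1 at 15.
Total = 29×30 + 25×90 + 20×80 + 19×60 + 15×60 = 6760.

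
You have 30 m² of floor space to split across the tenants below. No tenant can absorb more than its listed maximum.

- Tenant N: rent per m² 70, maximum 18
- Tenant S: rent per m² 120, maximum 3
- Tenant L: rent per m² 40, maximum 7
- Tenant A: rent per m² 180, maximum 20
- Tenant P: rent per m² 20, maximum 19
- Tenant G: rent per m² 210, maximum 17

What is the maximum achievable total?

Highest rent per m² first: Tenant G 210 > Tenant A 180 > Tenant S 120 > Tenant N 70 > Tenant L 40 > Tenant P 20.
Give Tenant G 17 to hit its cap of 17 → 13 left.
Only 13 left; Tenant A takes them to reach 13.
Total = 180×13 + 210×17 = 5910.

5910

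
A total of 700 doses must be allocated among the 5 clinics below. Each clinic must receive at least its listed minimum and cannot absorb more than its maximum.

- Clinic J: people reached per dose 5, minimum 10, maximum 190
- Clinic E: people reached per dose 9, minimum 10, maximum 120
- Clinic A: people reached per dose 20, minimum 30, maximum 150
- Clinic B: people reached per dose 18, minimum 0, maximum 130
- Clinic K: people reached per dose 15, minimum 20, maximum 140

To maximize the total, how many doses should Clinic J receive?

160

Meeting every minimum uses 10+10+30+0+20 = 70 doses, leaving 630.
Highest people reached per dose first: Clinic A 20 > Clinic B 18 > Clinic K 15 > Clinic E 9 > Clinic J 5.
Clinic A: +120 to 150 (cap) → 510 left.
Clinic B: +130 to 130 (cap) → 380 left.
Clinic K: +120 to 140 (cap) → 260 left.
Clinic E takes 110 more to reach its cap of 120 → 150 left.
Clinic J: +150 (room for 180) → 160. Pool exhausted.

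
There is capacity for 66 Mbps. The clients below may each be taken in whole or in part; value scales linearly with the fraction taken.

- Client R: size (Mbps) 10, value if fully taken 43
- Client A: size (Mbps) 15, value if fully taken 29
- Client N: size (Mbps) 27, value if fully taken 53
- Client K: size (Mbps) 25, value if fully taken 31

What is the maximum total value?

142.36

Best value per unit of size first: Client R 43/10≈4.3, Client N 53/27≈1.96, Client A 29/15≈1.93, Client K 31/25≈1.24.
All 10 Mbps of Client R fit (value 43) ; 56 remain.
Take all of Client N (27 Mbps, value 53) ; 29 Mbps left.
Take all of Client A (15 Mbps, value 29) ; 14 Mbps left.
Only 14 Mbps remain; take 14/25 of Client K for value 31×14/25 = 17.36.
Total value = 142.36.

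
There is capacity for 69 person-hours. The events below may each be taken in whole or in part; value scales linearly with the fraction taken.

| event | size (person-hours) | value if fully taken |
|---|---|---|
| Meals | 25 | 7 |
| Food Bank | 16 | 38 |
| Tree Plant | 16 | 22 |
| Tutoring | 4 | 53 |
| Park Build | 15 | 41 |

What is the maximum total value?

Rank by value-to-size ratio: Tutoring 53/4≈13.2, Park Build 41/15≈2.73, Food Bank 38/16≈2.38, Tree Plant 22/16≈1.38, Meals 7/25≈0.28.
Take all of Tutoring (4 person-hours, value 53) → 65 person-hours left.
All 15 person-hours of Park Build fit (value 41) → 50 remain.
Food Bank: take in full, 16 person-hours for value 38 → 34 left.
Take all of Tree Plant (16 person-hours, value 22) → 18 person-hours left.
18 person-hours left: a 18/25 share of Meals gives 7×18/25 = 5.04.
Total value = 159.04.

159.04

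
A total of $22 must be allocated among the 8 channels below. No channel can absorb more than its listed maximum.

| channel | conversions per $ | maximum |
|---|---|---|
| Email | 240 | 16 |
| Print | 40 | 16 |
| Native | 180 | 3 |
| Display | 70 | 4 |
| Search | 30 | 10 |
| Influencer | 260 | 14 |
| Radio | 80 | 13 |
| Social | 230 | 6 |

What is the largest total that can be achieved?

5560

Highest conversions per $ first: Influencer 260 > Email 240 > Social 230 > Native 180 > Radio 80 > Display 70 > Print 40 > Search 30.
Influencer: +14 to 14 (cap) → 8 left.
Only 8 left; Email takes them to reach 8.
Total = 240×8 + 260×14 = 5560.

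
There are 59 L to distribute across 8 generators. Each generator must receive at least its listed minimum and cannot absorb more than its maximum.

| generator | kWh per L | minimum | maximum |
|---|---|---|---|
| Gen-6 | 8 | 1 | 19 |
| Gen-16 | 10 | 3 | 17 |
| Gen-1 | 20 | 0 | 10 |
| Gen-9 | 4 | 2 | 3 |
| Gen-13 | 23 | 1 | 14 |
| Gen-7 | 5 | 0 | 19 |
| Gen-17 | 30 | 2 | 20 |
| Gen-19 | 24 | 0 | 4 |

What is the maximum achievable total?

Meeting every minimum uses 1+3+0+2+1+0+2+0 = 9 L, leaving 50.
Order the generators by kWh per L: Gen-17 30 > Gen-19 24 > Gen-13 23 > Gen-1 20 > Gen-16 10 > Gen-6 8 > Gen-7 5 > Gen-9 4.
Gen-17: +18 to 20 (cap) — 32 left.
Gen-19: +4 to 4 (cap) — 28 left.
Gen-13 takes 13 more to reach its cap of 14 — 15 left.
Give Gen-1 10 more to hit its cap of 10 — 5 left.
Gen-16: +5 (room for 14) → 8. Pool exhausted.
Total = 8×1 + 10×8 + 20×10 + 4×2 + 23×14 + 30×20 + 24×4 = 1314.

1314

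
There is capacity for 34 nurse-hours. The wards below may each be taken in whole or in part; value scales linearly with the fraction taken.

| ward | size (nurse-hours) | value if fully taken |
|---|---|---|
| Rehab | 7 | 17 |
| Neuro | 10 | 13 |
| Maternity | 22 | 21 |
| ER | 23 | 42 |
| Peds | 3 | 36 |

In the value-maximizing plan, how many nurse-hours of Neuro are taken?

Sort by value density: Peds 36/3≈12, Rehab 17/7≈2.43, ER 42/23≈1.83, Neuro 13/10≈1.3, Maternity 21/22≈0.955.
All 3 nurse-hours of Peds fit (value 36) — 31 remain.
Take all of Rehab (7 nurse-hours, value 17) — 24 nurse-hours left.
Take all of ER (23 nurse-hours, value 42) — 1 nurse-hours left.
Only 1 nurse-hours remain; take 1/10 of Neuro for value 13×1/10 = 1.3.

1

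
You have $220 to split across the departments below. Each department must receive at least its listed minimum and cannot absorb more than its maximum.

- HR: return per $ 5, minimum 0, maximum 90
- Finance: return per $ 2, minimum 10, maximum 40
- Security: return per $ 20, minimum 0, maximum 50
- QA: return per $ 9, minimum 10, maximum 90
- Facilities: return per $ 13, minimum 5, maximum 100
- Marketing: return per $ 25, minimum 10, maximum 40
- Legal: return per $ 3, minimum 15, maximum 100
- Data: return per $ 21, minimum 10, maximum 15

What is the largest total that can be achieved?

3510

Meeting every minimum uses 0+10+0+10+5+10+15+10 = 60 $, leaving 160.
Order the departments by return per $: Marketing 25 > Data 21 > Security 20 > Facilities 13 > QA 9 > HR 5 > Legal 3 > Finance 2.
Marketing: +30 to 40 (cap) — 130 left.
Give Data 5 more to hit its cap of 15 — 125 left.
Give Security 50 more to hit its cap of 50 — 75 left.
Facilities has room for 95 more but only 75 remain, so it gets 80.
Total = 2×10 + 20×50 + 9×10 + 13×80 + 25×40 + 3×15 + 21×15 = 3510.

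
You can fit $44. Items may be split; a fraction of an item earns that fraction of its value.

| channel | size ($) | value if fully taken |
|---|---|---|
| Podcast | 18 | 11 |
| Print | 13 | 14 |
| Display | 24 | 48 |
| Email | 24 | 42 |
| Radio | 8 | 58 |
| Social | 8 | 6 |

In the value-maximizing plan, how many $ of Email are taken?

12

Best value per unit of size first: Radio 58/8≈7.25, Display 48/24≈2, Email 42/24≈1.75, Print 14/13≈1.08, Social 6/8≈0.75, Podcast 11/18≈0.611.
Radio: take in full, 8 $ for value 58 ; 36 left.
Take all of Display (24 $, value 48) ; 12 $ left.
12 $ left: a 12/24 share of Email gives 42×12/24 = 21.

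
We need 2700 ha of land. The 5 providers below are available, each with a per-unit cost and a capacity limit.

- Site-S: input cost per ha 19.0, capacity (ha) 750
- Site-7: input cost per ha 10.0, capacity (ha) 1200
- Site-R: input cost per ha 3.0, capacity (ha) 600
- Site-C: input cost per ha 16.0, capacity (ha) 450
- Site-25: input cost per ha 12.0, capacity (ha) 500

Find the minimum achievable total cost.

26200

Use providers in increasing cost order.
Site-R at 3.0: take all 600 ha → 2100 still needed.
Site-7 at 10.0: take all 1200 ha → 900 still needed.
Take 500 from Site-25 at 12.0 → need 400 more.
Take 400 from Site-C at 16.0 to finish.
Site-S: unused.
Cost = 600×3.0 + 1200×10.0 + 500×12.0 + 400×16.0 = 26200.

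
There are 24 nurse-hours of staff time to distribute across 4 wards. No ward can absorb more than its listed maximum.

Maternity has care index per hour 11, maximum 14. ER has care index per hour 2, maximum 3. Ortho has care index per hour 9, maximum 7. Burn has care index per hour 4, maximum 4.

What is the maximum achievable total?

Rank by care index per hour: Maternity 11 > Ortho 9 > Burn 4 > ER 2.
Maternity takes 14 to reach its cap of 14 → 10 left.
Ortho: +7 to 7 (cap) → 3 left.
Burn: +3 (room for 4) → 3. Pool exhausted.
Total = 11×14 + 9×7 + 4×3 = 229.

229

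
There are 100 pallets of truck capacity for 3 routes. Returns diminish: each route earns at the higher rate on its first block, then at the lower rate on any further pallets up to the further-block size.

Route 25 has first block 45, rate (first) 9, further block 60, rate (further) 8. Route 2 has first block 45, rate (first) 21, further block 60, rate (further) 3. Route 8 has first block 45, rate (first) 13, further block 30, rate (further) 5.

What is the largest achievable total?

1620

Treat each block as its own option and order by rate: Route 2/T1 21 > Route 8/T1 13 > Route 25/T1 9 > Route 25/T2 8 > Route 8/T2 5 > Route 2/T2 3.
Route 2/T1 (21): +45 ; 55 left.
Route 8/T1 (13): +45 ; 10 left.
Route 25/T1: +10 of 45 at 9; pool empty.
Total = 21×45 + 13×45 + 9×10 = 1620.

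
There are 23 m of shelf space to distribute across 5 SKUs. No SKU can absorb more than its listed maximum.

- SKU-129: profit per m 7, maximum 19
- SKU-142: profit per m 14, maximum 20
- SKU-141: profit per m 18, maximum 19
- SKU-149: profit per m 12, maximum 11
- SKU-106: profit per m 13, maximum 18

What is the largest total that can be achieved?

398

Highest profit per m first: SKU-141 18 > SKU-142 14 > SKU-106 13 > SKU-149 12 > SKU-129 7.
SKU-141: +19 to 19 (cap) — 4 left.
Only 4 left; SKU-142 takes them to reach 4.
Total = 14×4 + 18×19 = 398.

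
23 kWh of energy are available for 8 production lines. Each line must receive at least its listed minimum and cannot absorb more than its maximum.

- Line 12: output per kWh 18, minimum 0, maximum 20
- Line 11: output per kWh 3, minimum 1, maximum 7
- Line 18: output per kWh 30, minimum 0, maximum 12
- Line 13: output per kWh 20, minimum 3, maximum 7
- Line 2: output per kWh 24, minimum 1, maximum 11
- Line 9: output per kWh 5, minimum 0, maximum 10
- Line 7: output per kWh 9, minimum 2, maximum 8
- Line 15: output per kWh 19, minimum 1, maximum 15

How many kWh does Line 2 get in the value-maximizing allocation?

4

Meeting every minimum uses 0+1+0+3+1+0+2+1 = 8 kWh, leaving 15.
Order the production lines by output per kWh: Line 18 30 > Line 2 24 > Line 13 20 > Line 15 19 > Line 12 18 > Line 7 9 > Line 9 5 > Line 11 3.
Line 18: +12 to 12 (cap) — 3 left.
Only 3 left; Line 2 takes them to reach 4.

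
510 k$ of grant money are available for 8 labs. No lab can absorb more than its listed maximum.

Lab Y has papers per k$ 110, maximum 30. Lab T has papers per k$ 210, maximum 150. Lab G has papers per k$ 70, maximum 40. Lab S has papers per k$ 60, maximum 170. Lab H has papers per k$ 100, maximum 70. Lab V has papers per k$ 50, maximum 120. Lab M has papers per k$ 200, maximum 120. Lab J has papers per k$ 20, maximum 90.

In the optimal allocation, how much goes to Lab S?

100

Order the labs by papers per k$: Lab T 210 > Lab M 200 > Lab Y 110 > Lab H 100 > Lab G 70 > Lab S 60 > Lab V 50 > Lab J 20.
Lab T takes 150 to reach its cap of 150 — 360 left.
Lab M takes 120 to reach its cap of 120 — 240 left.
Lab Y takes 30 to reach its cap of 30 — 210 left.
Lab H takes 70 to reach its cap of 70 — 140 left.
Lab G takes 40 to reach its cap of 40 — 100 left.
Lab S: +100 (room for 170) → 100. Pool exhausted.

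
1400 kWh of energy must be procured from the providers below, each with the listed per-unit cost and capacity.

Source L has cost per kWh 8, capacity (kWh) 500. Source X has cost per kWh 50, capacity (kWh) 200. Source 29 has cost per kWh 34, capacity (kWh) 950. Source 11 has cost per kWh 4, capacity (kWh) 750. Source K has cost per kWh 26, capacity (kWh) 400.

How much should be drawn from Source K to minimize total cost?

150

Use providers in increasing cost order.
Source 11 at 4: take all 750 kWh — 650 still needed.
Take 500 from Source L at 8 — need 150 more.
Take 150 from Source K at 26 to finish.
Source 29, Source X: unused.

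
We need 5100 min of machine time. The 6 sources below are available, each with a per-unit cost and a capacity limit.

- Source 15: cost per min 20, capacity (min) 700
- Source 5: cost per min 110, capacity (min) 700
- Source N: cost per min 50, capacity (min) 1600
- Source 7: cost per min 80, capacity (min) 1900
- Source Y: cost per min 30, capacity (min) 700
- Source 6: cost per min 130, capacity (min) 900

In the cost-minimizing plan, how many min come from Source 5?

200

Use sources in increasing cost order.
Source 15 (20): use full 700 → 4400 min to go.
Source Y at 30: take all 700 min → 3700 still needed.
Source N at 50: take all 1600 min → 2100 still needed.
Source 7 (80): use full 1900 → 200 min to go.
Take 200 from Source 5 at 110 to finish.
Source 6: unused.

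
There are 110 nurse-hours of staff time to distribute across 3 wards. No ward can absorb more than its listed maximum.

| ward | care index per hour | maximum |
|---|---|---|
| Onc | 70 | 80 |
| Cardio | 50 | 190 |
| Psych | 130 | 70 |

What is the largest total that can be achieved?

Order the wards by care index per hour: Psych 130 > Onc 70 > Cardio 50.
Psych: +70 to 70 (cap) → 40 left.
Onc has room for 80 but only 40 remain, so it gets 40.
Total = 70×40 + 130×70 = 11900.

11900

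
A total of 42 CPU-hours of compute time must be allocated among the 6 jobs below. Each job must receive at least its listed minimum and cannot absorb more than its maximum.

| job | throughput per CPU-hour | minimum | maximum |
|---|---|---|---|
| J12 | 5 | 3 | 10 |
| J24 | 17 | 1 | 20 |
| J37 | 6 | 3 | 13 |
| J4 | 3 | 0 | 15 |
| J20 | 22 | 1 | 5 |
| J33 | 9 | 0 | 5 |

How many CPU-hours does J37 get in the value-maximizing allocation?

Meeting every minimum uses 3+1+3+0+1+0 = 8 CPU-hours, leaving 34.
Highest throughput per CPU-hour first: J20 22 > J24 17 > J33 9 > J37 6 > J12 5 > J4 3.
J20 takes 4 more to reach its cap of 5 → 30 left.
Give J24 19 more to hit its cap of 20 → 11 left.
J33: +5 to 5 (cap) → 6 left.
J37 has room for 10 more but only 6 remain, so it gets 9.

9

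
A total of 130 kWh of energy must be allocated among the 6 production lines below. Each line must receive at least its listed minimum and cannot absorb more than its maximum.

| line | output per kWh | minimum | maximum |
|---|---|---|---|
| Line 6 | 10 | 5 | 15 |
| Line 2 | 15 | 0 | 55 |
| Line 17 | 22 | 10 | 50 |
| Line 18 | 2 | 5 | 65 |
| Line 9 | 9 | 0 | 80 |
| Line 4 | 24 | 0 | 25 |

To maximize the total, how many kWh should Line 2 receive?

Meeting every minimum uses 5+0+10+5+0+0 = 20 kWh, leaving 110.
Highest output per kWh first: Line 4 24 > Line 17 22 > Line 2 15 > Line 6 10 > Line 9 9 > Line 18 2.
Line 4 takes 25 more to reach its cap of 25 ; 85 left.
Line 17: +40 to 50 (cap) ; 45 left.
Only 45 left; Line 2 takes them to reach 45.

45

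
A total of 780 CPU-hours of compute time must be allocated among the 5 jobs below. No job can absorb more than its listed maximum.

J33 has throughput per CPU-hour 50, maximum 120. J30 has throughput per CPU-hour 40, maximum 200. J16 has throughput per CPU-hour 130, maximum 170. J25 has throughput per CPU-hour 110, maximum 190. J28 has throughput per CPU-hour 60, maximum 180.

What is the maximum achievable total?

64600

Highest throughput per CPU-hour first: J16 130 > J25 110 > J28 60 > J33 50 > J30 40.
Give J16 170 to hit its cap of 170 ; 610 left.
J25: +190 to 190 (cap) ; 420 left.
J28: +180 to 180 (cap) ; 240 left.
J33 takes 120 to reach its cap of 120 ; 120 left.
J30: +120 (room for 200) → 120. Pool exhausted.
Total = 50×120 + 40×120 + 130×170 + 110×190 + 60×180 = 64600.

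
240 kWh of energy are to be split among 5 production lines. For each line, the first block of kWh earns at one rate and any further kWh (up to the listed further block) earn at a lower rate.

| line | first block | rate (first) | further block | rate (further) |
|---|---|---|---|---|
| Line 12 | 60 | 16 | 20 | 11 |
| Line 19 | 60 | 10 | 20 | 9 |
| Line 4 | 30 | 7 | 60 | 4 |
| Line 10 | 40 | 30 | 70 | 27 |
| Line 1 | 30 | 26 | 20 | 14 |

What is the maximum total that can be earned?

Rank every tier by rate: Line 10/tier1 30 > Line 10/tier2 27 > Line 1/tier1 26 > Line 12/tier1 16 > Line 1/tier2 14 > Line 12/tier2 11 > Line 19/tier1 10 > Line 19/tier2 9 > Line 4/tier1 7 > Line 4/tier2 4.
Line 10 tier1 at 30: fill all 40 → 200 left.
Fill Line 10 tier2 block (70 at 27) → 130 left.
Line 1 tier1 at 26: fill all 30 → 100 left.
Line 12 tier1 at 16: fill all 60 → 40 left.
Line 1/tier2 (14): +20 → 20 left.
Line 12 tier2 at 11: fill all 20 → 0 left.
Total = 30×40 + 27×70 + 26×30 + 16×60 + 14×20 + 11×20 = 5330.

5330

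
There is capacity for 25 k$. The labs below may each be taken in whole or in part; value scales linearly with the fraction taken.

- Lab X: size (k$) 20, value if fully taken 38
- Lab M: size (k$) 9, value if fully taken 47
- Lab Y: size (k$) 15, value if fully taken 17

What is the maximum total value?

77.4

Rank by value-to-size ratio: Lab M 47/9≈5.22, Lab X 38/20≈1.9, Lab Y 17/15≈1.13.
Take all of Lab M (9 k$, value 47) → 16 k$ left.
Fill the last 16 k$ with part of Lab X: 16/20 of it earns 30.4.
Total value = 77.4.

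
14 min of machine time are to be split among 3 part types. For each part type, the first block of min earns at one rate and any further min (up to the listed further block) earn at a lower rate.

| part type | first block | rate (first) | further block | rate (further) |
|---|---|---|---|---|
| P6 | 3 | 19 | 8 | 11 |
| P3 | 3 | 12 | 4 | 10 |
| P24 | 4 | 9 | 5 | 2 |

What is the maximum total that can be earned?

181

Treat each block as its own option and order by rate: P6/T1 19 > P3/T1 12 > P6/T2 11 > P3/T2 10 > P24/T1 9 > P24/T2 2.
P6 T1 at 19: fill all 3 → 11 left.
P3 T1 at 12: fill all 3 → 8 left.
Fill P6 T2 block (8 at 11) → 0 left.
Total = 19×3 + 12×3 + 11×8 = 181.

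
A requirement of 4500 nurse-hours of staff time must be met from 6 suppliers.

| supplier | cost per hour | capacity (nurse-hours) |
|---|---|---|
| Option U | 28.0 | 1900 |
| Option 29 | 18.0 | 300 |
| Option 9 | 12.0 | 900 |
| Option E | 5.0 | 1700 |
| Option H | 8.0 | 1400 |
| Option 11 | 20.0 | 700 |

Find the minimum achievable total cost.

Cheapest first:
Take 1700 from Option E at 5.0 → need 2800 more.
Take 1400 from Option H at 8.0 → need 1400 more.
Take 900 from Option 9 at 12.0 → need 500 more.
Option 29 at 18.0: take all 300 nurse-hours → 200 still needed.
Take 200 from Option 11 at 20.0 to finish.
Option U: unused.
Cost = 1700×5.0 + 1400×8.0 + 900×12.0 + 300×18.0 + 200×20.0 = 39900.

39900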